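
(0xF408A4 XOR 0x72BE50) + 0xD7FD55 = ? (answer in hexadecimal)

0x15EB449

First 0xF408A4 XOR 0x72BE50 = 0x86B6F4.
Add column by column in base 16, right to left:
  4+5 = 9
  F+5 = 4 carry 1
  6+D+1 = 4 carry 1
  B+F+1 = B carry 1
  6+7+1 = E
  8+D = 5 carry 1
  final carry 1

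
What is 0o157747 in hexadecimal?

0xDFE7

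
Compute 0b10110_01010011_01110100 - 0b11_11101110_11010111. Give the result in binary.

0b100100110010010011101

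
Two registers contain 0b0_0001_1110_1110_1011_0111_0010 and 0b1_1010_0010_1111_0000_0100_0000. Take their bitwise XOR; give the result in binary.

XOR bit by bit (1 where the bits differ):
  0000111101110101101110010
^ 1101000101111000001000000
= 1101111000001101100110010

0b1101111000001101100110010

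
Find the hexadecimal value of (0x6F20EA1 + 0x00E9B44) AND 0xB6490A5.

Add column by column in base 16, right to left:
  1+4 = 5
  A+4 = E
  E+B = 9 carry 1
  0+9+1 = A
  2+E = 0 carry 1
  F+0+1 = 0 carry 1
  6+0+1 = 7
Sum = 0x700A9E5; now AND with 0xB6490A5:
  7&B=3, 0&6=0, 0&4=0, A&9=8, 9&0=0, E&A=A, 5&5=5

0x30080A5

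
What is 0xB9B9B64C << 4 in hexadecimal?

Shifting left by 4 bits = 1 hex digit: append 1 zero.

0xB9B9B64C0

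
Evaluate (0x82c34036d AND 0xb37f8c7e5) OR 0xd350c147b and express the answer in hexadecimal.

0x82c34036d AND 0xb37f8c7e5 = 0x824300365.
Then OR with 0xd350c147b.

0xd353c177f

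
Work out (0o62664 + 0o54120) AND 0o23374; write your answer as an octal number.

0o23004

Add column by column in base 8, right to left:
  4+0 = 4
  6+2 = 0 carry 1
  6+1+1 = 0 carry 1
  2+4+1 = 7
  6+5 = 3 carry 1
  final carry 1
Sum = 0o137004; now AND with 0o23374:
  1&0=0, 3&2=2, 7&3=3, 0&3=0, 0&7=0, 4&4=4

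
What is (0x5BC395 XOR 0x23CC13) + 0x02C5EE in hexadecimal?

First 0x5BC395 XOR 0x23CC13 = 0x780F86.
Add column by column in base 16, right to left:
  6+E = 4 carry 1
  8+E+1 = 7 carry 1
  F+5+1 = 5 carry 1
  0+C+1 = D
  8+2 = A
  7+0 = 7

0x7AD574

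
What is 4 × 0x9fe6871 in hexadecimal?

0x27f9a1c4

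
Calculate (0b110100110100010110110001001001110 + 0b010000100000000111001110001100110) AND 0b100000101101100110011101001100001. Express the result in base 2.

0b100000100011101000100000

Add column by column in base 2, right to left:
  0+0 = 0
  1+1 = 0 carry 1
  1+1+1 = 1 carry 1
  1+0+1 = 0 carry 1
  0+0+1 = 1
  0+1 = 1
  1+1 = 0 carry 1
  0+0+1 = 1
  0+0 = 0
  1+0 = 1
  0+1 = 1
  0+1 = 1
  0+1 = 1
  1+0 = 1
  1+0 = 1
  0+1 = 1
  1+1 = 0 carry 1
  1+1+1 = 1 carry 1
  0+0+1 = 1
  1+0 = 1
  0+0 = 0
  0+0 = 0
  0+0 = 0
  1+0 = 1
  0+0 = 0
  1+0 = 1
  1+1 = 0 carry 1
  0+0+1 = 1
  0+0 = 0
  1+0 = 1
  0+0 = 0
  1+1 = 0 carry 1
  1+0+1 = 0 carry 1
  final carry 1
Sum = 0b1000101010100011101111111010110100; now AND with 0b100000101101100110011101001100001:
  1000101010100011101111111010110100
& 0100000101101100110011101001100001
= 0000000000100000100011101000100000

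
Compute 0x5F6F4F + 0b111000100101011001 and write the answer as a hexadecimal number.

0b111000100101011001 = 0x38959 in hexadecimal.
Add column by column in base 16, right to left:
  F+9 = 8 carry 1
  4+5+1 = A
  F+9 = 8 carry 1
  6+8+1 = F
  F+3 = 2 carry 1
  5+0+1 = 6

0x62F8A8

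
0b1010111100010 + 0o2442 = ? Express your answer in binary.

0b1101100000100

0o2442 = 0b10100100010 in binary.
Add column by column in base 2, right to left:
  0+0 = 0
  1+1 = 0 carry 1
  0+0+1 = 1
  0+0 = 0
  0+0 = 0
  1+1 = 0 carry 1
  1+0+1 = 0 carry 1
  1+0+1 = 0 carry 1
  1+1+1 = 1 carry 1
  0+0+1 = 1
  1+1 = 0 carry 1
  0+0+1 = 1
  1+0 = 1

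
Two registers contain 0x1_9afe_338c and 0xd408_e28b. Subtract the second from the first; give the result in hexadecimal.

Subtract column by column in base 16:
  c-b → 1
  8-8 → 0
  3-2 → 1
  3-e → 5 (borrow)
  e-8-1 → 5
  f-0 → f
  a-4 → 6
  9-d → c (borrow)
  1-0-1 → 0

0xc6f55101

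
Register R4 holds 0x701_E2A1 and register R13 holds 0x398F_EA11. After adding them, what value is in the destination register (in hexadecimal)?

0x4091CCB2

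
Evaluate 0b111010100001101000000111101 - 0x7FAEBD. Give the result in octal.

0o664220600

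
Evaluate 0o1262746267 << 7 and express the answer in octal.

0o254571455600

7 bits is not a whole number of base-8 digits; in binary: 1010110010111100110010110111 << 7 = 10101100101111001100101101110000000.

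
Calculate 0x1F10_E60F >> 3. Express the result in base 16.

0x3E21CC1

3 bits is not a whole number of base-16 digits; in binary: 11111000100001110011000001111 >> 3 = 11111000100001110011000001.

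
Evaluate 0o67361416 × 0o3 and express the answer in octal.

Multiply each base-8 digit by 3, carrying:
  6×3 = 18 → write 2 carry 2
  1×3+2 = 5 → write 5
  4×3 = 12 → write 4 carry 1
  1×3+1 = 4 → write 4
  6×3 = 18 → write 2 carry 2
  3×3+2 = 11 → write 3 carry 1
  7×3+1 = 22 → write 6 carry 2
  6×3+2 = 20 → write 4 carry 2
  remaining carry: 2

0o246324452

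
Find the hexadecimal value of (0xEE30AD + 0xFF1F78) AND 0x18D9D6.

0x85004

Add column by column in base 16, right to left:
  D+8 = 5 carry 1
  A+7+1 = 2 carry 1
  0+F+1 = 0 carry 1
  3+1+1 = 5
  E+F = D carry 1
  E+F+1 = E carry 1
  final carry 1
Sum = 0x1ED5025; now AND with 0x18D9D6:
  1&0=0, E&1=0, D&8=8, 5&D=5, 0&9=0, 2&D=0, 5&6=4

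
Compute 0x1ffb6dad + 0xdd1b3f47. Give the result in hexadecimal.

Add column by column in base 16, right to left:
  d+7 = 4 carry 1
  a+4+1 = f
  d+f = c carry 1
  6+3+1 = a
  b+b = 6 carry 1
  f+1+1 = 1 carry 1
  f+d+1 = d carry 1
  1+d+1 = f

0xfd16acf4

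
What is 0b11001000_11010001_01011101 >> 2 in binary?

0b1100100011010001010111

Right shift by 2: drop the 2 least-significant bits.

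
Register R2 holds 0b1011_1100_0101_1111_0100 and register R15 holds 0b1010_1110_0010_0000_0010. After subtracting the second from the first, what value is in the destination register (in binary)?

0b1110001111110010

Subtract column by column in base 2:
  0-0 → 0
  0-1 → 1 (borrow)
  1-0-1 → 0
  0-0 → 0
  1-0 → 1
  1-0 → 1
  1-0 → 1
  1-0 → 1
  1-0 → 1
  0-1 → 1 (borrow)
  1-0-1 → 0
  0-0 → 0
  0-0 → 0
  0-1 → 1 (borrow)
  1-1-1 → 1 (borrow)
  1-1-1 → 1 (borrow)
  1-0-1 → 0
  1-1 → 0
  0-0 → 0
  1-1 → 0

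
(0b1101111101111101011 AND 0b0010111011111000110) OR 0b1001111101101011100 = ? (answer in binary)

0b1001111101111011110

0b1101111101111101011 AND 0b0010111011111000110 = 0b0000111001111000010.
Then OR with 0b1001111101101011100.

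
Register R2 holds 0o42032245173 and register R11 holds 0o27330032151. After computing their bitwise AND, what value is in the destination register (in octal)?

0o02030000151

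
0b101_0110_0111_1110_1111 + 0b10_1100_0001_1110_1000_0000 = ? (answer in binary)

0b1100011000011001101111

Add column by column in base 2, right to left:
  1+0 = 1
  1+0 = 1
  1+0 = 1
  1+0 = 1
  0+0 = 0
  1+0 = 1
  1+0 = 1
  1+1 = 0 carry 1
  1+0+1 = 0 carry 1
  1+1+1 = 1 carry 1
  1+1+1 = 1 carry 1
  0+1+1 = 0 carry 1
  0+1+1 = 0 carry 1
  1+0+1 = 0 carry 1
  1+0+1 = 0 carry 1
  0+0+1 = 1
  1+0 = 1
  0+0 = 0
  1+1 = 0 carry 1
  0+1+1 = 0 carry 1
  0+0+1 = 1
  0+1 = 1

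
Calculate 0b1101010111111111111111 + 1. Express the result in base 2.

0b1101011000000000000000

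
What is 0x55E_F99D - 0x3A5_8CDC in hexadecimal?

Subtract column by column in base 16:
  D-C → 1
  9-D → C (borrow)
  9-C-1 → C (borrow)
  F-8-1 → 6
  E-5 → 9
  5-A → B (borrow)
  5-3-1 → 1

0x1B96CC1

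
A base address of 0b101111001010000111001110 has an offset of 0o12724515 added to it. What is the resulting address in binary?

0b111010000100101100011011

0o12724515 = 0b1010111010100101001101 in binary.
Add column by column in base 2, right to left:
  0+1 = 1
  1+0 = 1
  1+1 = 0 carry 1
  1+1+1 = 1 carry 1
  0+0+1 = 1
  0+0 = 0
  1+1 = 0 carry 1
  1+0+1 = 0 carry 1
  1+1+1 = 1 carry 1
  0+0+1 = 1
  0+0 = 0
  0+1 = 1
  0+0 = 0
  1+1 = 0 carry 1
  0+0+1 = 1
  1+1 = 0 carry 1
  0+1+1 = 0 carry 1
  0+1+1 = 0 carry 1
  1+0+1 = 0 carry 1
  1+1+1 = 1 carry 1
  1+0+1 = 0 carry 1
  1+1+1 = 1 carry 1
  0+0+1 = 1
  1+0 = 1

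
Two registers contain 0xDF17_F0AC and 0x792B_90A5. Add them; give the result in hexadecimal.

Add column by column in base 16, right to left:
  C+5 = 1 carry 1
  A+A+1 = 5 carry 1
  0+0+1 = 1
  F+9 = 8 carry 1
  7+B+1 = 3 carry 1
  1+2+1 = 4
  F+9 = 8 carry 1
  D+7+1 = 5 carry 1
  final carry 1

0x158438151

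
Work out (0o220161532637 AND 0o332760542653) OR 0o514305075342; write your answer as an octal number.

0o734365577753

0o220161532637 AND 0o332760542653 = 0o220160502613.
Then OR with 0o514305075342.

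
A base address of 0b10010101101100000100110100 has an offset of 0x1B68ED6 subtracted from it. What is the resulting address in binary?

0x1B68ED6 = 0b1101101101000111011010110 in binary.
Subtract column by column in base 2:
  0-0 → 0
  0-1 → 1 (borrow)
  1-1-1 → 1 (borrow)
  0-0-1 → 1 (borrow)
  1-1-1 → 1 (borrow)
  1-0-1 → 0
  0-1 → 1 (borrow)
  0-1-1 → 0 (borrow)
  1-0-1 → 0
  0-1 → 1 (borrow)
  0-1-1 → 0 (borrow)
  0-1-1 → 0 (borrow)
  0-0-1 → 1 (borrow)
  0-0-1 → 1 (borrow)
  1-0-1 → 0
  1-1 → 0
  0-0 → 0
  1-1 → 0
  1-1 → 0
  0-0 → 0
  1-1 → 0
  0-1 → 1 (borrow)
  1-0-1 → 0
  0-1 → 1 (borrow)
  0-1-1 → 0 (borrow)
  1-0-1 → 0

0b101000000011001001011110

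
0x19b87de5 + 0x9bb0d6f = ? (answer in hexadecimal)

Add column by column in base 16, right to left:
  5+f = 4 carry 1
  e+6+1 = 5 carry 1
  d+d+1 = b carry 1
  7+0+1 = 8
  8+b = 3 carry 1
  b+b+1 = 7 carry 1
  9+9+1 = 3 carry 1
  1+0+1 = 2

0x23738b54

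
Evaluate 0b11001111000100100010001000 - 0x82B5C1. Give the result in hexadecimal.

0x2B992C7

0b11001111000100100010001000 = 0x33C4888 in hexadecimal.
Subtract column by column in base 16:
  8-1 → 7
  8-C → C (borrow)
  8-5-1 → 2
  4-B → 9 (borrow)
  C-2-1 → 9
  3-8 → B (borrow)
  3-0-1 → 2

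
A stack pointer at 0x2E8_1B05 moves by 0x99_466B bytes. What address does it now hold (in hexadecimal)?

Add column by column in base 16, right to left:
  5+B = 0 carry 1
  0+6+1 = 7
  B+6 = 1 carry 1
  1+4+1 = 6
  8+9 = 1 carry 1
  E+9+1 = 8 carry 1
  2+0+1 = 3

0x3816170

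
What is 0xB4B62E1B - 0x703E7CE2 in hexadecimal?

Subtract column by column in base 16:
  B-2 → 9
  1-E → 3 (borrow)
  E-C-1 → 1
  2-7 → B (borrow)
  6-E-1 → 7 (borrow)
  B-3-1 → 7
  4-0 → 4
  B-7 → 4

0x4477B139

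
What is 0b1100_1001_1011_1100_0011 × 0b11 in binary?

0b1001011101001101001001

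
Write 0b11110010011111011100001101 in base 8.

0o362373415

Group the bits in threes: 011 110 010 011 111 011 100 001 101 → 362373415.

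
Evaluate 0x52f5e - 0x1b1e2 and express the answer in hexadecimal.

0x37d7c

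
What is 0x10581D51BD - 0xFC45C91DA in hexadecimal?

Subtract column by column in base 16:
  D-A → 3
  B-D → E (borrow)
  1-1-1 → F (borrow)
  5-9-1 → B (borrow)
  D-C-1 → 0
  1-5 → C (borrow)
  8-4-1 → 3
  5-C → 9 (borrow)
  0-F-1 → 0 (borrow)
  1-0-1 → 0

0x93C0BFE3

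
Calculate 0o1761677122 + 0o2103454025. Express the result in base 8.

Add column by column in base 8, right to left:
  2+5 = 7
  2+2 = 4
  1+0 = 1
  7+4 = 3 carry 1
  7+5+1 = 5 carry 1
  6+4+1 = 3 carry 1
  1+3+1 = 5
  6+0 = 6
  7+1 = 0 carry 1
  1+2+1 = 4

0o4065353147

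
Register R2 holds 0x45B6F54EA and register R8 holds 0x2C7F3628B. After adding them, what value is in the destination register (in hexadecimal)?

Add column by column in base 16, right to left:
  A+B = 5 carry 1
  E+8+1 = 7 carry 1
  4+2+1 = 7
  5+6 = B
  F+3 = 2 carry 1
  6+F+1 = 6 carry 1
  B+7+1 = 3 carry 1
  5+C+1 = 2 carry 1
  4+2+1 = 7

0x72362B775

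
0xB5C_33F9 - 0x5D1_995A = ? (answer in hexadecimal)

0x58A9A9F

Subtract column by column in base 16:
  9-A → F (borrow)
  F-5-1 → 9
  3-9 → A (borrow)
  3-9-1 → 9 (borrow)
  C-1-1 → A
  5-D → 8 (borrow)
  B-5-1 → 5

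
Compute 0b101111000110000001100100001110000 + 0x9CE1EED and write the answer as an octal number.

0o60243563535

0b101111000110000001100100001110000 = 0o57060144160 in octal.
0x9CE1EED = 0o1163417355 in octal.
Add column by column in base 8, right to left:
  0+5 = 5
  6+5 = 3 carry 1
  1+3+1 = 5
  4+7 = 3 carry 1
  4+1+1 = 6
  1+4 = 5
  0+3 = 3
  6+6 = 4 carry 1
  0+1+1 = 2
  7+1 = 0 carry 1
  5+0+1 = 6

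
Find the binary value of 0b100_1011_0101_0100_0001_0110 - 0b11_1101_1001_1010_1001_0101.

0b11011011100110000001

Subtract column by column in base 2:
  0-1 → 1 (borrow)
  1-0-1 → 0
  1-1 → 0
  0-0 → 0
  1-1 → 0
  0-0 → 0
  0-0 → 0
  0-1 → 1 (borrow)
  0-0-1 → 1 (borrow)
  0-1-1 → 0 (borrow)
  1-0-1 → 0
  0-1 → 1 (borrow)
  1-1-1 → 1 (borrow)
  0-0-1 → 1 (borrow)
  1-0-1 → 0
  0-1 → 1 (borrow)
  1-1-1 → 1 (borrow)
  1-0-1 → 0
  0-1 → 1 (borrow)
  1-1-1 → 1 (borrow)
  0-1-1 → 0 (borrow)
  0-1-1 → 0 (borrow)
  1-0-1 → 0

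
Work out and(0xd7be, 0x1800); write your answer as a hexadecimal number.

AND each hex digit independently (no carries):
  d&1=1, 7&8=0, b&0=0, e&0=0

0x1000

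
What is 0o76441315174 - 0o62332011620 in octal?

Subtract column by column in base 8:
  4-0 → 4
  7-2 → 5
  1-6 → 3 (borrow)
  5-1-1 → 3
  1-1 → 0
  3-0 → 3
  1-2 → 7 (borrow)
  4-3-1 → 0
  4-3 → 1
  6-2 → 4
  7-6 → 1

0o14107303354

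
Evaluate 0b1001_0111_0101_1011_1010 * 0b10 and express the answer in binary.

Multiply each base-2 digit by 2, carrying:
  0×2 = 0 → write 0
  1×2 = 2 → write 0 carry 1
  0×2+1 = 1 → write 1
  1×2 = 2 → write 0 carry 1
  1×2+1 = 3 → write 1 carry 1
  1×2+1 = 3 → write 1 carry 1
  0×2+1 = 1 → write 1
  1×2 = 2 → write 0 carry 1
  1×2+1 = 3 → write 1 carry 1
  0×2+1 = 1 → write 1
  1×2 = 2 → write 0 carry 1
  0×2+1 = 1 → write 1
  1×2 = 2 → write 0 carry 1
  1×2+1 = 3 → write 1 carry 1
  1×2+1 = 3 → write 1 carry 1
  0×2+1 = 1 → write 1
  1×2 = 2 → write 0 carry 1
  0×2+1 = 1 → write 1
  0×2 = 0 → write 0
  1×2 = 2 → write 0 carry 1
  remaining carry: 1

0b100101110101101110100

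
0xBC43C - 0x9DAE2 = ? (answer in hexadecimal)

0x1E95A

Subtract column by column in base 16:
  C-2 → A
  3-E → 5 (borrow)
  4-A-1 → 9 (borrow)
  C-D-1 → E (borrow)
  B-9-1 → 1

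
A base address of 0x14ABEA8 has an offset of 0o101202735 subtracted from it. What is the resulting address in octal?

0o21334313

0x14ABEA8 = 0o122537250 in octal.
Subtract column by column in base 8:
  0-5 → 3 (borrow)
  5-3-1 → 1
  2-7 → 3 (borrow)
  7-2-1 → 4
  3-0 → 3
  5-2 → 3
  2-1 → 1
  2-0 → 2
  1-1 → 0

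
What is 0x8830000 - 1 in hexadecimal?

The trailing 4 digits are 0, so subtracting 1 borrows through: they become F and the next digit up decrements.

0x882ffff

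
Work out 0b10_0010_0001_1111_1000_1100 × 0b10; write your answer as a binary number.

0b10001000011111100011000

Multiply each base-2 digit by 2, carrying:
  0×2 = 0 → write 0
  0×2 = 0 → write 0
  1×2 = 2 → write 0 carry 1
  1×2+1 = 3 → write 1 carry 1
  0×2+1 = 1 → write 1
  0×2 = 0 → write 0
  0×2 = 0 → write 0
  1×2 = 2 → write 0 carry 1
  1×2+1 = 3 → write 1 carry 1
  1×2+1 = 3 → write 1 carry 1
  1×2+1 = 3 → write 1 carry 1
  1×2+1 = 3 → write 1 carry 1
  1×2+1 = 3 → write 1 carry 1
  0×2+1 = 1 → write 1
  0×2 = 0 → write 0
  0×2 = 0 → write 0
  0×2 = 0 → write 0
  1×2 = 2 → write 0 carry 1
  0×2+1 = 1 → write 1
  0×2 = 0 → write 0
  0×2 = 0 → write 0
  1×2 = 2 → write 0 carry 1
  remaining carry: 1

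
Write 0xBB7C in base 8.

0o135574

Expand each hex digit to 4 bits: B=1011 B=1011 7=0111 C=1100.
Group the bits in threes: 001 011 101 101 111 100 → 135574.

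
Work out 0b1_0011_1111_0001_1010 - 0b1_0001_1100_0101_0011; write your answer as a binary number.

0b10001011000111

Subtract column by column in base 2:
  0-1 → 1 (borrow)
  1-1-1 → 1 (borrow)
  0-0-1 → 1 (borrow)
  1-0-1 → 0
  1-1 → 0
  0-0 → 0
  0-1 → 1 (borrow)
  0-0-1 → 1 (borrow)
  1-0-1 → 0
  1-0 → 1
  1-1 → 0
  1-1 → 0
  1-1 → 0
  1-0 → 1
  0-0 → 0
  0-0 → 0
  1-1 → 0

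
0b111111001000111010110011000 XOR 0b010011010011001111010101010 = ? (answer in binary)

XOR bit by bit (1 where the bits differ):
  111111001000111010110011000
^ 010011010011001111010101010
= 101100011011110101100110010

0b101100011011110101100110010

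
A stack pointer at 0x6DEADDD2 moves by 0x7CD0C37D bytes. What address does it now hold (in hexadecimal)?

0xEABBA14F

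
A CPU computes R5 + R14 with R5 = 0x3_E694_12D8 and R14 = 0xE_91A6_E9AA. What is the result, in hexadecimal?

Add column by column in base 16, right to left:
  8+A = 2 carry 1
  D+A+1 = 8 carry 1
  2+9+1 = C
  1+E = F
  4+6 = A
  9+A = 3 carry 1
  6+1+1 = 8
  E+9 = 7 carry 1
  3+E+1 = 2 carry 1
  final carry 1

0x12783AFC82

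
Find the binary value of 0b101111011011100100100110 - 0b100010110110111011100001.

Subtract column by column in base 2:
  0-1 → 1 (borrow)
  1-0-1 → 0
  1-0 → 1
  0-0 → 0
  0-0 → 0
  1-1 → 0
  0-1 → 1 (borrow)
  0-1-1 → 0 (borrow)
  1-0-1 → 0
  0-1 → 1 (borrow)
  0-1-1 → 0 (borrow)
  1-1-1 → 1 (borrow)
  1-0-1 → 0
  1-1 → 0
  0-1 → 1 (borrow)
  1-0-1 → 0
  1-1 → 0
  0-1 → 1 (borrow)
  1-0-1 → 0
  1-1 → 0
  1-0 → 1
  1-0 → 1
  0-0 → 0
  1-1 → 0

0b1100100100101001000101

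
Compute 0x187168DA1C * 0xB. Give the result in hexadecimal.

0x10CDF815F34

Multiply each base-16 digit by 11, carrying:
  C×11 = 132 → write 4 carry 8
  1×11+8 = 19 → write 3 carry 1
  A×11+1 = 111 → write F carry 6
  D×11+6 = 149 → write 5 carry 9
  8×11+9 = 97 → write 1 carry 6
  6×11+6 = 72 → write 8 carry 4
  1×11+4 = 15 → write F
  7×11 = 77 → write D carry 4
  8×11+4 = 92 → write C carry 5
  1×11+5 = 16 → write 0 carry 1
  remaining carry: 1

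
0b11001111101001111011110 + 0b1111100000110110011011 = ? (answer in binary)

0b101001011110000101111001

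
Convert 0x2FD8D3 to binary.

Expand each hex digit to 4 bits: 2=0010 F=1111 D=1101 8=1000 D=1101 3=0011.

0b1011111101100011010011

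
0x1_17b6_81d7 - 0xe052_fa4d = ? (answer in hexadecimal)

0x3763878a

Subtract column by column in base 16:
  7-d → a (borrow)
  d-4-1 → 8
  1-a → 7 (borrow)
  8-f-1 → 8 (borrow)
  6-2-1 → 3
  b-5 → 6
  7-0 → 7
  1-e → 3 (borrow)
  1-0-1 → 0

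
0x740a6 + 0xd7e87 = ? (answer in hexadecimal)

0x14bf2d

Add column by column in base 16, right to left:
  6+7 = d
  a+8 = 2 carry 1
  0+e+1 = f
  4+7 = b
  7+d = 4 carry 1
  final carry 1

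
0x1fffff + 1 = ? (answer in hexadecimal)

0x200000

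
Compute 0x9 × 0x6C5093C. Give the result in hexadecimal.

0x3CED531C

Multiply each base-16 digit by 9, carrying:
  C×9 = 108 → write C carry 6
  3×9+6 = 33 → write 1 carry 2
  9×9+2 = 83 → write 3 carry 5
  0×9+5 = 5 → write 5
  5×9 = 45 → write D carry 2
  C×9+2 = 110 → write E carry 6
  6×9+6 = 60 → write C carry 3
  remaining carry: 3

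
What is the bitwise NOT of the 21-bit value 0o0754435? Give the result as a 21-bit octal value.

Each oct digit d becomes 7−d:
  0→7, 7→0, 5→2, 4→3, 4→3, 3→4, 5→2

0o7023342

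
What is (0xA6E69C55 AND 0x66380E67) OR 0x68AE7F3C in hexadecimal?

0xA6E69C55 AND 0x66380E67 = 0x26200C45.
Then OR with 0x68AE7F3C.

0x6EAE7F7D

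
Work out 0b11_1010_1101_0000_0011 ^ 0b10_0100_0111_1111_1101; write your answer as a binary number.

0b011110101011111110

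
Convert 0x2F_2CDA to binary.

0b1011110010110011011010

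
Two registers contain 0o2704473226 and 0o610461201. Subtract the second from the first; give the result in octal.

0o2074012025

Subtract column by column in base 8:
  6-1 → 5
  2-0 → 2
  2-2 → 0
  3-1 → 2
  7-6 → 1
  4-4 → 0
  4-0 → 4
  0-1 → 7 (borrow)
  7-6-1 → 0
  2-0 → 2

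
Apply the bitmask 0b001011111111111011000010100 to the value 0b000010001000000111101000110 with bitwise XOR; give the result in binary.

XOR bit by bit (1 where the bits differ):
  000010001000000111101000110
^ 001011111111111011000010100
= 001001110111111100101010010

0b001001110111111100101010010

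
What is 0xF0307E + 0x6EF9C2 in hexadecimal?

0x15F2A40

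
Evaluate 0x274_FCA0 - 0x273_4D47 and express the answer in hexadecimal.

Subtract column by column in base 16:
  0-7 → 9 (borrow)
  A-4-1 → 5
  C-D → F (borrow)
  F-4-1 → A
  4-3 → 1
  7-7 → 0
  2-2 → 0

0x1AF59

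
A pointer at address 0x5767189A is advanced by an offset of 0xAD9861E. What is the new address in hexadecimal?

0x62409EB8

Add column by column in base 16, right to left:
  A+E = 8 carry 1
  9+1+1 = B
  8+6 = E
  1+8 = 9
  7+9 = 0 carry 1
  6+D+1 = 4 carry 1
  7+A+1 = 2 carry 1
  5+0+1 = 6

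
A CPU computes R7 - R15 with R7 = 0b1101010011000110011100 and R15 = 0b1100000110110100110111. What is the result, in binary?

Subtract column by column in base 2:
  0-1 → 1 (borrow)
  0-1-1 → 0 (borrow)
  1-1-1 → 1 (borrow)
  1-0-1 → 0
  1-1 → 0
  0-1 → 1 (borrow)
  0-0-1 → 1 (borrow)
  1-0-1 → 0
  1-1 → 0
  0-0 → 0
  0-1 → 1 (borrow)
  0-1-1 → 0 (borrow)
  1-0-1 → 0
  1-1 → 0
  0-1 → 1 (borrow)
  0-0-1 → 1 (borrow)
  1-0-1 → 0
  0-0 → 0
  1-0 → 1
  0-0 → 0
  1-1 → 0
  1-1 → 0

0b1001100010001100101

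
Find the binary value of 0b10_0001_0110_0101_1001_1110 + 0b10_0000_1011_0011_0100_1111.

0b10000100001100011101101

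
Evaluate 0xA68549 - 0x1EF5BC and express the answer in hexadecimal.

0x878F8D

Subtract column by column in base 16:
  9-C → D (borrow)
  4-B-1 → 8 (borrow)
  5-5-1 → F (borrow)
  8-F-1 → 8 (borrow)
  6-E-1 → 7 (borrow)
  A-1-1 → 8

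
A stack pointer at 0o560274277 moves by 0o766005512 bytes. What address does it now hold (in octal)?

Add column by column in base 8, right to left:
  7+2 = 1 carry 1
  7+1+1 = 1 carry 1
  2+5+1 = 0 carry 1
  4+5+1 = 2 carry 1
  7+0+1 = 0 carry 1
  2+0+1 = 3
  0+6 = 6
  6+6 = 4 carry 1
  5+7+1 = 5 carry 1
  final carry 1

0o1546302011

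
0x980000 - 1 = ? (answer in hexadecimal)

0x97FFFF

The trailing 4 digits are 0, so subtracting 1 borrows through: they become F and the next digit up decrements.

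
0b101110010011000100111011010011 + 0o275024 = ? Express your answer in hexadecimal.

0x2E4DC8E7

0b101110010011000100111011010011 = 0x2E4C4ED3 in hexadecimal.
0o275024 = 0x17A14 in hexadecimal.
Add column by column in base 16, right to left:
  3+4 = 7
  D+1 = E
  E+A = 8 carry 1
  4+7+1 = C
  C+1 = D
  4+0 = 4
  E+0 = E
  2+0 = 2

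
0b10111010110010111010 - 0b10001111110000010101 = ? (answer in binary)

0b101011000010100101

Subtract column by column in base 2:
  0-1 → 1 (borrow)
  1-0-1 → 0
  0-1 → 1 (borrow)
  1-0-1 → 0
  1-1 → 0
  1-0 → 1
  0-0 → 0
  1-0 → 1
  0-0 → 0
  0-0 → 0
  1-1 → 0
  1-1 → 0
  0-1 → 1 (borrow)
  1-1-1 → 1 (borrow)
  0-1-1 → 0 (borrow)
  1-1-1 → 1 (borrow)
  1-0-1 → 0
  1-0 → 1
  0-0 → 0
  1-1 → 0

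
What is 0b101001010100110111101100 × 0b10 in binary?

Multiply each base-2 digit by 2, carrying:
  0×2 = 0 → write 0
  0×2 = 0 → write 0
  1×2 = 2 → write 0 carry 1
  1×2+1 = 3 → write 1 carry 1
  0×2+1 = 1 → write 1
  1×2 = 2 → write 0 carry 1
  1×2+1 = 3 → write 1 carry 1
  1×2+1 = 3 → write 1 carry 1
  1×2+1 = 3 → write 1 carry 1
  0×2+1 = 1 → write 1
  1×2 = 2 → write 0 carry 1
  1×2+1 = 3 → write 1 carry 1
  0×2+1 = 1 → write 1
  0×2 = 0 → write 0
  1×2 = 2 → write 0 carry 1
  0×2+1 = 1 → write 1
  1×2 = 2 → write 0 carry 1
  0×2+1 = 1 → write 1
  1×2 = 2 → write 0 carry 1
  0×2+1 = 1 → write 1
  0×2 = 0 → write 0
  1×2 = 2 → write 0 carry 1
  0×2+1 = 1 → write 1
  1×2 = 2 → write 0 carry 1
  remaining carry: 1

0b1010010101001101111011000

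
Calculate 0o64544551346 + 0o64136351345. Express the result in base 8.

0o150703122713

Add column by column in base 8, right to left:
  6+5 = 3 carry 1
  4+4+1 = 1 carry 1
  3+3+1 = 7
  1+1 = 2
  5+5 = 2 carry 1
  5+3+1 = 1 carry 1
  4+6+1 = 3 carry 1
  4+3+1 = 0 carry 1
  5+1+1 = 7
  4+4 = 0 carry 1
  6+6+1 = 5 carry 1
  final carry 1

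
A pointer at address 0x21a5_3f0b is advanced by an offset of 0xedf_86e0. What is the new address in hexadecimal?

Add column by column in base 16, right to left:
  b+0 = b
  0+e = e
  f+6 = 5 carry 1
  3+8+1 = c
  5+f = 4 carry 1
  a+d+1 = 8 carry 1
  1+e+1 = 0 carry 1
  2+0+1 = 3

0x3084c5eb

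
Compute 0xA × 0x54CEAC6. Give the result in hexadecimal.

0x35012BBC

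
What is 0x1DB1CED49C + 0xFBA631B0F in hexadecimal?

Add column by column in base 16, right to left:
  C+F = B carry 1
  9+0+1 = A
  4+B = F
  D+1 = E
  E+3 = 1 carry 1
  C+6+1 = 3 carry 1
  1+A+1 = C
  B+B = 6 carry 1
  D+F+1 = D carry 1
  1+0+1 = 2

0x2D6C31EFAB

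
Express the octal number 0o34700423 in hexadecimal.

Each octal digit is 3 bits: 3=011 4=100 7=111 0=000 0=000 4=100 2=010 3=011.
Group the bits into nibbles: 0111 0011 1000 0001 0001 0011 → 738113.

0x738113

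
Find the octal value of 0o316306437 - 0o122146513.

0o174137724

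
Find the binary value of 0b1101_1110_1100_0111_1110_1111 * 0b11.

Multiply each base-2 digit by 3, carrying:
  1×3 = 3 → write 1 carry 1
  1×3+1 = 4 → write 0 carry 2
  1×3+2 = 5 → write 1 carry 2
  1×3+2 = 5 → write 1 carry 2
  0×3+2 = 2 → write 0 carry 1
  1×3+1 = 4 → write 0 carry 2
  1×3+2 = 5 → write 1 carry 2
  1×3+2 = 5 → write 1 carry 2
  1×3+2 = 5 → write 1 carry 2
  1×3+2 = 5 → write 1 carry 2
  1×3+2 = 5 → write 1 carry 2
  0×3+2 = 2 → write 0 carry 1
  0×3+1 = 1 → write 1
  0×3 = 0 → write 0
  1×3 = 3 → write 1 carry 1
  1×3+1 = 4 → write 0 carry 2
  0×3+2 = 2 → write 0 carry 1
  1×3+1 = 4 → write 0 carry 2
  1×3+2 = 5 → write 1 carry 2
  1×3+2 = 5 → write 1 carry 2
  1×3+2 = 5 → write 1 carry 2
  0×3+2 = 2 → write 0 carry 1
  1×3+1 = 4 → write 0 carry 2
  1×3+2 = 5 → write 1 carry 2
  remaining carry: 10

0b10100111000101011111001101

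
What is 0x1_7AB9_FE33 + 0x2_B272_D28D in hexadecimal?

0x42D2CD0C0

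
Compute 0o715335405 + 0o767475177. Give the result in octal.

Add column by column in base 8, right to left:
  5+7 = 4 carry 1
  0+7+1 = 0 carry 1
  4+1+1 = 6
  5+5 = 2 carry 1
  3+7+1 = 3 carry 1
  3+4+1 = 0 carry 1
  5+7+1 = 5 carry 1
  1+6+1 = 0 carry 1
  7+7+1 = 7 carry 1
  final carry 1

0o1705032604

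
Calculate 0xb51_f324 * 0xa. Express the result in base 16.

0x71337f68

Multiply each base-16 digit by 10, carrying:
  4×10 = 40 → write 8 carry 2
  2×10+2 = 22 → write 6 carry 1
  3×10+1 = 31 → write f carry 1
  f×10+1 = 151 → write 7 carry 9
  1×10+9 = 19 → write 3 carry 1
  5×10+1 = 51 → write 3 carry 3
  b×10+3 = 113 → write 1 carry 7
  remaining carry: 7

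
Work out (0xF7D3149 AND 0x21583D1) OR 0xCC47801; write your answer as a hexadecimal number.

0xED57941

0xF7D3149 AND 0x21583D1 = 0x2150141.
Then OR with 0xCC47801.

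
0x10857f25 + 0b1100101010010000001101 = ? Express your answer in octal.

0x10857f25 = 0o2041277445 in octal.
0b1100101010010000001101 = 0o14522015 in octal.
Add column by column in base 8, right to left:
  5+5 = 2 carry 1
  4+1+1 = 6
  4+0 = 4
  7+2 = 1 carry 1
  7+2+1 = 2 carry 1
  2+5+1 = 0 carry 1
  1+4+1 = 6
  4+1 = 5
  0+0 = 0
  2+0 = 2

0o2056021462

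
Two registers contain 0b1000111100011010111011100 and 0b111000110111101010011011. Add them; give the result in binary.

0b10000000011011000001110111

Add column by column in base 2, right to left:
  0+1 = 1
  0+1 = 1
  1+0 = 1
  1+1 = 0 carry 1
  1+1+1 = 1 carry 1
  0+0+1 = 1
  1+0 = 1
  1+1 = 0 carry 1
  1+0+1 = 0 carry 1
  0+1+1 = 0 carry 1
  1+0+1 = 0 carry 1
  0+1+1 = 0 carry 1
  1+1+1 = 1 carry 1
  1+1+1 = 1 carry 1
  0+1+1 = 0 carry 1
  0+0+1 = 1
  0+1 = 1
  1+1 = 0 carry 1
  1+0+1 = 0 carry 1
  1+0+1 = 0 carry 1
  1+0+1 = 0 carry 1
  0+1+1 = 0 carry 1
  0+1+1 = 0 carry 1
  0+1+1 = 0 carry 1
  1+0+1 = 0 carry 1
  final carry 1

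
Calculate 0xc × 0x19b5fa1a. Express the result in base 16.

Multiply each base-16 digit by 12, carrying:
  a×12 = 120 → write 8 carry 7
  1×12+7 = 19 → write 3 carry 1
  a×12+1 = 121 → write 9 carry 7
  f×12+7 = 187 → write b carry 11
  5×12+11 = 71 → write 7 carry 4
  b×12+4 = 136 → write 8 carry 8
  9×12+8 = 116 → write 4 carry 7
  1×12+7 = 19 → write 3 carry 1
  remaining carry: 1

0x13487b938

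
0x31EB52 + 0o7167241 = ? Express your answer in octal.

0x31EB52 = 0o14365522 in octal.
Add column by column in base 8, right to left:
  2+1 = 3
  2+4 = 6
  5+2 = 7
  5+7 = 4 carry 1
  6+6+1 = 5 carry 1
  3+1+1 = 5
  4+7 = 3 carry 1
  1+0+1 = 2

0o23554763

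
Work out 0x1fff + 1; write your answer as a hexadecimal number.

0x2000

The trailing 3 digits are F (max in base 16), so adding 1 cascades: they roll to 0 and the next digit up increments.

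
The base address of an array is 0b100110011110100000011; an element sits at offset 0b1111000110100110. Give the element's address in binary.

0b101000010111010101001

Add column by column in base 2, right to left:
  1+0 = 1
  1+1 = 0 carry 1
  0+1+1 = 0 carry 1
  0+0+1 = 1
  0+0 = 0
  0+1 = 1
  0+0 = 0
  0+1 = 1
  1+1 = 0 carry 1
  0+0+1 = 1
  1+0 = 1
  1+0 = 1
  1+1 = 0 carry 1
  1+1+1 = 1 carry 1
  0+1+1 = 0 carry 1
  0+1+1 = 0 carry 1
  1+0+1 = 0 carry 1
  1+0+1 = 0 carry 1
  0+0+1 = 1
  0+0 = 0
  1+0 = 1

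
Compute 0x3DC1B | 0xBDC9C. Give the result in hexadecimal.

0xBDC9F

OR each hex digit independently (no carries):
  3|B=B, D|D=D, C|C=C, 1|9=9, B|C=F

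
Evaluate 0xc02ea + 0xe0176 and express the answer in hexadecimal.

0x1a0460

Add column by column in base 16, right to left:
  a+6 = 0 carry 1
  e+7+1 = 6 carry 1
  2+1+1 = 4
  0+0 = 0
  c+e = a carry 1
  final carry 1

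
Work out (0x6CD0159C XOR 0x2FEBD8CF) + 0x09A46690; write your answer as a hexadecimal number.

0x4CE033E3

First 0x6CD0159C XOR 0x2FEBD8CF = 0x433BCD53.
Add column by column in base 16, right to left:
  3+0 = 3
  5+9 = E
  D+6 = 3 carry 1
  C+6+1 = 3 carry 1
  B+4+1 = 0 carry 1
  3+A+1 = E
  3+9 = C
  4+0 = 4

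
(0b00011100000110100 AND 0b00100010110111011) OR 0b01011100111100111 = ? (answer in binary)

0b00011100000110100 AND 0b00100010110111011 = 0b00000000000110000.
Then OR with 0b01011100111100111.

0b1011100111110111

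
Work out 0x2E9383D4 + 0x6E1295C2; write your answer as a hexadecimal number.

Add column by column in base 16, right to left:
  4+2 = 6
  D+C = 9 carry 1
  3+5+1 = 9
  8+9 = 1 carry 1
  3+2+1 = 6
  9+1 = A
  E+E = C carry 1
  2+6+1 = 9

0x9CA61996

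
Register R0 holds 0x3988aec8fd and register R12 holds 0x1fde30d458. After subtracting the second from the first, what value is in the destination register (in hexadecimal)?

Subtract column by column in base 16:
  d-8 → 5
  f-5 → a
  8-4 → 4
  c-d → f (borrow)
  e-0-1 → d
  a-3 → 7
  8-e → a (borrow)
  8-d-1 → a (borrow)
  9-f-1 → 9 (borrow)
  3-1-1 → 1

0x19aa7df4a5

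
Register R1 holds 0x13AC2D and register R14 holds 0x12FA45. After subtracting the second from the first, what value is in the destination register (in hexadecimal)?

0xB1E8

Subtract column by column in base 16:
  D-5 → 8
  2-4 → E (borrow)
  C-A-1 → 1
  A-F → B (borrow)
  3-2-1 → 0
  1-1 → 0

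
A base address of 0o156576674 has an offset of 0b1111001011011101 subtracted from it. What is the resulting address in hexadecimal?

0o156576674 = 0x1bafdbc in hexadecimal.
0b1111001011011101 = 0xf2dd in hexadecimal.
Subtract column by column in base 16:
  c-d → f (borrow)
  b-d-1 → d (borrow)
  d-2-1 → a
  f-f → 0
  a-0 → a
  b-0 → b
  1-0 → 1

0x1ba0adf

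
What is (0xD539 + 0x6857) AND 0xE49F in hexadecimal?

0x2490

Add column by column in base 16, right to left:
  9+7 = 0 carry 1
  3+5+1 = 9
  5+8 = D
  D+6 = 3 carry 1
  final carry 1
Sum = 0x13D90; now AND with 0xE49F:
  1&0=0, 3&E=2, D&4=4, 9&9=9, 0&F=0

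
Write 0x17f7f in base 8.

0o277577

Expand each hex digit to 4 bits: 1=0001 7=0111 f=1111 7=0111 f=1111.
Group the bits in threes: 010 111 111 101 111 111 → 277577.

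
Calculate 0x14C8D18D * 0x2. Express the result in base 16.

Multiply each base-16 digit by 2, carrying:
  D×2 = 26 → write A carry 1
  8×2+1 = 17 → write 1 carry 1
  1×2+1 = 3 → write 3
  D×2 = 26 → write A carry 1
  8×2+1 = 17 → write 1 carry 1
  C×2+1 = 25 → write 9 carry 1
  4×2+1 = 9 → write 9
  1×2 = 2 → write 2

0x2991A31A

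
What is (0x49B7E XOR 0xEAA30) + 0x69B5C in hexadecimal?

First 0x49B7E XOR 0xEAA30 = 0xA314E.
Add column by column in base 16, right to left:
  E+C = A carry 1
  4+5+1 = A
  1+B = C
  3+9 = C
  A+6 = 0 carry 1
  final carry 1

0x10CCAA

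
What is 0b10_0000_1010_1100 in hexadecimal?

0x20ac

Group the bits into nibbles: 0010 0000 1010 1100 → 20ac.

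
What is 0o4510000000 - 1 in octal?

The trailing 7 digits are 0, so subtracting 1 borrows through: they become 7 and the next digit up decrements.

0o4507777777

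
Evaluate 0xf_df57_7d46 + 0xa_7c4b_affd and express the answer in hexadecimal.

0x1a5ba32d43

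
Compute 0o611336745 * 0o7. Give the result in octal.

0o5302030503

Multiply each base-8 digit by 7, carrying:
  5×7 = 35 → write 3 carry 4
  4×7+4 = 32 → write 0 carry 4
  7×7+4 = 53 → write 5 carry 6
  6×7+6 = 48 → write 0 carry 6
  3×7+6 = 27 → write 3 carry 3
  3×7+3 = 24 → write 0 carry 3
  1×7+3 = 10 → write 2 carry 1
  1×7+1 = 8 → write 0 carry 1
  6×7+1 = 43 → write 3 carry 5
  remaining carry: 5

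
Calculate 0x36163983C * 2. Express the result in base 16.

Multiply each base-16 digit by 2, carrying:
  C×2 = 24 → write 8 carry 1
  3×2+1 = 7 → write 7
  8×2 = 16 → write 0 carry 1
  9×2+1 = 19 → write 3 carry 1
  3×2+1 = 7 → write 7
  6×2 = 12 → write C
  1×2 = 2 → write 2
  6×2 = 12 → write C
  3×2 = 6 → write 6

0x6C2C73078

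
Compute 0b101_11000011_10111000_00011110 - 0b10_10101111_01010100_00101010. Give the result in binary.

0b11000101000110001111110100

Subtract column by column in base 2:
  0-0 → 0
  1-1 → 0
  1-0 → 1
  1-1 → 0
  1-0 → 1
  0-1 → 1 (borrow)
  0-0-1 → 1 (borrow)
  0-0-1 → 1 (borrow)
  0-0-1 → 1 (borrow)
  0-0-1 → 1 (borrow)
  0-1-1 → 0 (borrow)
  1-0-1 → 0
  1-1 → 0
  1-0 → 1
  0-1 → 1 (borrow)
  1-0-1 → 0
  1-1 → 0
  1-1 → 0
  0-1 → 1 (borrow)
  0-1-1 → 0 (borrow)
  0-0-1 → 1 (borrow)
  0-1-1 → 0 (borrow)
  1-0-1 → 0
  1-1 → 0
  1-0 → 1
  0-1 → 1 (borrow)
  1-0-1 → 0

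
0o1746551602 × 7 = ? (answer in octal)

Multiply each base-8 digit by 7, carrying:
  2×7 = 14 → write 6 carry 1
  0×7+1 = 1 → write 1
  6×7 = 42 → write 2 carry 5
  1×7+5 = 12 → write 4 carry 1
  5×7+1 = 36 → write 4 carry 4
  5×7+4 = 39 → write 7 carry 4
  6×7+4 = 46 → write 6 carry 5
  4×7+5 = 33 → write 1 carry 4
  7×7+4 = 53 → write 5 carry 6
  1×7+6 = 13 → write 5 carry 1
  remaining carry: 1

0o15516744216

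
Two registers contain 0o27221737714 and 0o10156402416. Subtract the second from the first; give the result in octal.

0o17043335276

Subtract column by column in base 8:
  4-6 → 6 (borrow)
  1-1-1 → 7 (borrow)
  7-4-1 → 2
  7-2 → 5
  3-0 → 3
  7-4 → 3
  1-6 → 3 (borrow)
  2-5-1 → 4 (borrow)
  2-1-1 → 0
  7-0 → 7
  2-1 → 1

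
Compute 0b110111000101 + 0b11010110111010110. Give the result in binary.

Add column by column in base 2, right to left:
  1+0 = 1
  0+1 = 1
  1+1 = 0 carry 1
  0+0+1 = 1
  0+1 = 1
  0+0 = 0
  1+1 = 0 carry 1
  1+1+1 = 1 carry 1
  1+1+1 = 1 carry 1
  0+0+1 = 1
  1+1 = 0 carry 1
  1+1+1 = 1 carry 1
  0+0+1 = 1
  0+1 = 1
  0+0 = 0
  0+1 = 1
  0+1 = 1

0b11011101110011011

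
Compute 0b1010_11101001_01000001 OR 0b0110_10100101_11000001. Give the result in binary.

0b11101110110111000001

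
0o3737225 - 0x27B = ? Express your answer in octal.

0o3736032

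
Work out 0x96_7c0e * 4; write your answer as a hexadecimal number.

0x259f038

Multiply each base-16 digit by 4, carrying:
  e×4 = 56 → write 8 carry 3
  0×4+3 = 3 → write 3
  c×4 = 48 → write 0 carry 3
  7×4+3 = 31 → write f carry 1
  6×4+1 = 25 → write 9 carry 1
  9×4+1 = 37 → write 5 carry 2
  remaining carry: 2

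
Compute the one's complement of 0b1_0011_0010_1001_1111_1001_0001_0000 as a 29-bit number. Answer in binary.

Invert each bit: 10011001010011111100100010000 → 01100110101100000011011101111.

0b01100110101100000011011101111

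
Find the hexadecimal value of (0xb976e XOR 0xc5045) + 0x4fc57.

First 0xb976e XOR 0xc5045 = 0x7c72b.
Add column by column in base 16, right to left:
  b+7 = 2 carry 1
  2+5+1 = 8
  7+c = 3 carry 1
  c+f+1 = c carry 1
  7+4+1 = c

0xcc382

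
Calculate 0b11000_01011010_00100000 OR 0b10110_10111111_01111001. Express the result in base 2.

OR bit by bit (1 where either bit is 1):
  110000101101000100000
| 101101011111101111001
= 111101111111101111001

0b111101111111101111001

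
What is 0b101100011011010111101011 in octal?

0o54332753

Group the bits in threes: 101 100 011 011 010 111 101 011 → 54332753.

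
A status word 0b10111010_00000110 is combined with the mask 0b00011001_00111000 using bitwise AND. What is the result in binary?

0b0001100000000000

AND bit by bit (1 only where both bits are 1):
  1011101000000110
& 0001100100111000
= 0001100000000000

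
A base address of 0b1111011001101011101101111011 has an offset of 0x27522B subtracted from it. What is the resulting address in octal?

0b1111011001101011101101111011 = 0o1731535573 in octal.
0x27522B = 0o11651053 in octal.
Subtract column by column in base 8:
  3-3 → 0
  7-5 → 2
  5-0 → 5
  5-1 → 4
  3-5 → 6 (borrow)
  5-6-1 → 6 (borrow)
  1-1-1 → 7 (borrow)
  3-1-1 → 1
  7-0 → 7
  1-0 → 1

0o1717664520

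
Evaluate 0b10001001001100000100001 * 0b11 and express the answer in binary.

0b110011011100100001100011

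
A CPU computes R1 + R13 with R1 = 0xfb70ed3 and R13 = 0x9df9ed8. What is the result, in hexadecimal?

Add column by column in base 16, right to left:
  3+8 = b
  d+d = a carry 1
  e+e+1 = d carry 1
  0+9+1 = a
  7+f = 6 carry 1
  b+d+1 = 9 carry 1
  f+9+1 = 9 carry 1
  final carry 1

0x1996adab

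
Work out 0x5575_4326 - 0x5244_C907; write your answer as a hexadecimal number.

0x3307A1F

Subtract column by column in base 16:
  6-7 → F (borrow)
  2-0-1 → 1
  3-9 → A (borrow)
  4-C-1 → 7 (borrow)
  5-4-1 → 0
  7-4 → 3
  5-2 → 3
  5-5 → 0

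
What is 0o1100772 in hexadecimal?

0x481FA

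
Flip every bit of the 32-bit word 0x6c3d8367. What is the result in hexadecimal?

Each hex digit d becomes f−d:
  6→9, c→3, 3→c, d→2, 8→7, 3→c, 6→9, 7→8

0x93c27c98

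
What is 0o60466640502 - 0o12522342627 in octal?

Subtract column by column in base 8:
  2-7 → 3 (borrow)
  0-2-1 → 5 (borrow)
  5-6-1 → 6 (borrow)
  0-2-1 → 5 (borrow)
  4-4-1 → 7 (borrow)
  6-3-1 → 2
  6-2 → 4
  6-2 → 4
  4-5 → 7 (borrow)
  0-2-1 → 5 (borrow)
  6-1-1 → 4

0o45744275653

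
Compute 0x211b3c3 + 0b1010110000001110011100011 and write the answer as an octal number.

0x211b3c3 = 0o204331703 in octal.
0b1010110000001110011100011 = 0o126016343 in octal.
Add column by column in base 8, right to left:
  3+3 = 6
  0+4 = 4
  7+3 = 2 carry 1
  1+6+1 = 0 carry 1
  3+1+1 = 5
  3+0 = 3
  4+6 = 2 carry 1
  0+2+1 = 3
  2+1 = 3

0o332350246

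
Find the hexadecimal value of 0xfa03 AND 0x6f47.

0x6a03

AND each hex digit independently (no carries):
  f&6=6, a&f=a, 0&4=0, 3&7=3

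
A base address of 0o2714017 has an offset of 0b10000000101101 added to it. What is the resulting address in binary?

0o2714017 = 0b10111001100000001111 in binary.
Add column by column in base 2, right to left:
  1+1 = 0 carry 1
  1+0+1 = 0 carry 1
  1+1+1 = 1 carry 1
  1+1+1 = 1 carry 1
  0+0+1 = 1
  0+1 = 1
  0+0 = 0
  0+0 = 0
  0+0 = 0
  0+0 = 0
  0+0 = 0
  1+0 = 1
  1+0 = 1
  0+1 = 1
  0+0 = 0
  1+0 = 1
  1+0 = 1
  1+0 = 1
  0+0 = 0
  1+0 = 1

0b10111011100000111100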